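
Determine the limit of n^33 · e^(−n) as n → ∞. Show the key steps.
lim = 0

Exponentials with base > 1 dominate every fixed polynomial: for any fixed c, n^c / e^n → 0 as n → ∞ (e.g. by the ratio test, or since e^n grows faster than any power of n). Hence n^33 · e^(−n) = n^33 / e^n → 0.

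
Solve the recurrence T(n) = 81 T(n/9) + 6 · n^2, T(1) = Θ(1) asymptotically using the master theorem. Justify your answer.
T(n) = Θ(n^2 log n)

log_9 81 = 2, and f(n) = 6 · n^2 = Θ(n^(log_9 81)). This is Case 2 of the master theorem: T(n) = Θ(f(n) · log n) = Θ(n^2 log n).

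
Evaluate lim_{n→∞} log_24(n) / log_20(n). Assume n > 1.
lim = ln(20) / ln(24) = log_24(20)

Change of base: log_24(n) = ln n / ln 24 and log_20(n) = ln n / ln 20. The ratio is (ln n / ln 24) · (ln 20 / ln n) = ln 20 / ln 24, a constant independent of n. So the limit is ln 20 / ln 24 = log_24(20).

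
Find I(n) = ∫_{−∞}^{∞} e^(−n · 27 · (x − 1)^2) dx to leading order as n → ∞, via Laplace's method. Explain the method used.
I(n) = sqrt(π/(27n))

Here φ(x) = 27 · (x − 1)^2 has its unique minimum at x* = 1 with φ(x*) = 0 and φ''(x*) = 54. Laplace's method gives
  I(n) ~ e^(−n φ(x*)) · sqrt(2π / (n · φ''(x*))) = sqrt(2π / (54n)) = sqrt(π/(27n)).
This is exact: substituting u = (x − 1)·sqrt(27n) gives I(n) = (1/sqrt(27n)) ∫_{−∞}^{∞} e^(−u^2) du = sqrt(π/(27n)).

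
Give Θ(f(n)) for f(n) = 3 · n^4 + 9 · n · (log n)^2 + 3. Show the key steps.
f(n) ∈ Θ(n^4)

Compare the terms by growth order. For large n, n^a · (log n)^b dominates n^a' · (log n)^b' iff a > a', or (a = a' and b > b'). Ranking the 3 terms shows the dominant one is 3 · n^4. Hence f(n) ∈ Θ(n^4).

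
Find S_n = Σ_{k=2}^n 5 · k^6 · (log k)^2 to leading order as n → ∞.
S_n ~ 5 · n^7 · (log n)^2 / 7

By integral comparison, S_n = ∫_1^n 5 · x^6 · (log x)^2 dx + O(n^6 · (log n)^2). For the integral, the leading term of ∫_1^n x^6 (log x)^2 dx is n^7/7 · (log n)^2 (by repeated integration by parts; each step lowers the log-exponent and produces a relatively O(1/log n) correction). Hence S_n ~ 5 · n^7 · (log n)^2 / 7.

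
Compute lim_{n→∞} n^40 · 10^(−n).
lim = 0

Exponentials with base > 1 dominate every fixed polynomial: for any fixed c, n^c / 10^n → 0 as n → ∞ (e.g. by the ratio test, or by writing 10^n = e^(n ln 10) and noting e^(n ln 10) / n^c → ∞). Hence n^40 · 10^(−n) = n^40 / 10^n → 0.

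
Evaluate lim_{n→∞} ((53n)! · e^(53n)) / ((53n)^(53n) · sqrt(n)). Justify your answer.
lim = sqrt(2π·53)

Stirling: (53n)! ~ sqrt(2π·53n) · (53n/e)^(53n). Hence
  (53n)! · e^(53n) / (53n)^(53n) ~ sqrt(2π·53n).
Dividing by sqrt(n): sqrt(2π·53n) / sqrt(n) = sqrt(2π·53) · n^((1−1)/2), so the limit is sqrt(2π·53).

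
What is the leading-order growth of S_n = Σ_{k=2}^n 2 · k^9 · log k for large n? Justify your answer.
S_n ~ n^10 log n / 5 − n^10 / 50

By integral comparison, S_n = ∫_1^n 2 · x^9 · log x dx + O(n^9 · log n). For the integral, ∫ x^9 log x dx = n^10 log n / 10 − n^10/100 (integration by parts). Hence S_n ~ n^10 log n / 5 − n^10 / 50.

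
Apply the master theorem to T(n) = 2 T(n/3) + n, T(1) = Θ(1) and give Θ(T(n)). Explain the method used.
T(n) = Θ(n)

log_3 2 ≈ 0.631. f(n) = n dominates n^(log_3 2) since 1 > 0.631, and the regularity condition a·f(n/b) = 2·(n/3)^1 = (2/3)·n ≤ c·f(n) holds with c = 2/3 ≈ 0.667 < 1. So this is Case 3: T(n) = Θ(f(n)) = Θ(n).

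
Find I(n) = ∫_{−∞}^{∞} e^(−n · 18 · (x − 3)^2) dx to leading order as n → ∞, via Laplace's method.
I(n) = sqrt(π/(18n))

Here φ(x) = 18 · (x − 3)^2 has its unique minimum at x* = 3 with φ(x*) = 0 and φ''(x*) = 36. Laplace's method gives
  I(n) ~ e^(−n φ(x*)) · sqrt(2π / (n · φ''(x*))) = sqrt(2π / (36n)) = sqrt(π/(18n)).
This is exact: substituting u = (x − 3)·sqrt(18n) gives I(n) = (1/sqrt(18n)) ∫_{−∞}^{∞} e^(−u^2) du = sqrt(π/(18n)).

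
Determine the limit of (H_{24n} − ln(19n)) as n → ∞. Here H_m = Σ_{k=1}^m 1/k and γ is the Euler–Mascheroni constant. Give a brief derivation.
lim = ln(24/19) + γ

By Euler-Maclaurin, H_m = ln m + γ + O(1/m). So
  H_{24n} − ln(19n) = ln(24n) + γ − ln(19n) + O(1/n)
                       = ln(24/19) + γ + O(1/n).
Hence the limit is ln(24/19) + γ.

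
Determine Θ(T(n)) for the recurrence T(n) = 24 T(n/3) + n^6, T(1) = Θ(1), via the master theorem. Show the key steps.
T(n) = Θ(n^6)

log_3 24 ≈ 2.893. f(n) = n^6 dominates n^(log_3 24) since 6 > 2.893, and the regularity condition a·f(n/b) = 24·(n/3)^6 = (24/729)·n^6 ≤ c·f(n) holds with c = 24/729 ≈ 0.0329 < 1. So this is Case 3: T(n) = Θ(f(n)) = Θ(n^6).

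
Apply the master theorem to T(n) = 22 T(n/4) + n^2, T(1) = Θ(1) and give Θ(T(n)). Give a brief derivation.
T(n) = Θ(n^(log_4 22))

Master theorem: compare f(n) = n^2 to n^(log_4 22) where log_4 22 ≈ 2.230. Since 2 < log_4 22, we have f(n) = O(n^(log_4 22 − ε)) for some ε > 0 — Case 1. Hence T(n) = Θ(n^(log_4 22)).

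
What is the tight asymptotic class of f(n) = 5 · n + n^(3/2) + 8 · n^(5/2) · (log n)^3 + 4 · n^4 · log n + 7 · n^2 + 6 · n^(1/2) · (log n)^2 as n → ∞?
f(n) ∈ Θ(n^4 · log n)

Compare the terms by growth order. For large n, n^a · (log n)^b dominates n^a' · (log n)^b' iff a > a', or (a = a' and b > b'). Ranking the 6 terms shows the dominant one is 4 · n^4 · log n. Hence f(n) ∈ Θ(n^4 · log n).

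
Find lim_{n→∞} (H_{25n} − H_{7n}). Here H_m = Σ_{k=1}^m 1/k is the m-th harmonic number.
lim = ln(25/7)

Euler-Maclaurin gives H_m = ln m + γ + 1/(2m) + O(1/m^2). The γ and O(1/m) terms cancel in the difference:
  H_{25n} − H_{7n} = ln(25n) − ln(7n) + O(1/n) = ln(25/7) + O(1/n).
Hence the limit is ln(25/7).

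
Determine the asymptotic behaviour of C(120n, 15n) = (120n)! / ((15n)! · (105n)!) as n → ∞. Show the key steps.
C(120n, 15n) ~ (16777216/823543)^(15n) · sqrt(4/(7π·15n))

Write N = 15n. Apply Stirling to each factorial:
  (8N)! ~ sqrt(2π·8N) · (8N/e)^(8N),
  N! ~ sqrt(2π N) · (N/e)^N,
  (7N)! ~ sqrt(2π·7N) · (7N/e)^(7N).
The exponential factors combine to (8N)^(8N) / (N^N · (7N)^(7N)) = 8^(8N)/7^(7N) = (8^8/7^7)^N = (16777216/823543)^N.
The square-root prefactors combine to sqrt(2π·8N) / (sqrt(2π N)·sqrt(2π·7N)) = sqrt(8 / (2π·7·N)) = sqrt(4/(7π·15n)).
Substituting N = 15n: C(120n, 15n) ~ (16777216/823543)^(15n) · sqrt(4/(7π·15n)).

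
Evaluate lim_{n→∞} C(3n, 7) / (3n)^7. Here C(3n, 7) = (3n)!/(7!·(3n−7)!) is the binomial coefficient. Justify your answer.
lim = 1/7! = 1/5040

With N = 3n → ∞: C(N, 7) / N^7 = [N(N−1)…(N−6)] / (7! · N^7) = (1/7!) · 1 · (1 − 1/(3n)) · … · (1 − 6/(3n)). Each factor → 1 as N → ∞, so the limit is 1/7! = 1/5040.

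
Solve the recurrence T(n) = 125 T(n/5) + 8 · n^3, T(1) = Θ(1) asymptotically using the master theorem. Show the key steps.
T(n) = Θ(n^3 log n)

log_5 125 = 3, and f(n) = 8 · n^3 = Θ(n^(log_5 125)). This is Case 2 of the master theorem: T(n) = Θ(f(n) · log n) = Θ(n^3 log n).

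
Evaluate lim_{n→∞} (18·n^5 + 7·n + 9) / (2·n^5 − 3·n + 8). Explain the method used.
lim = 18/2 = 9

For large n the leading n^5 terms dominate both numerator and denominator. Dividing top and bottom by n^5, every other term tends to 0, leaving 18/2 = 9.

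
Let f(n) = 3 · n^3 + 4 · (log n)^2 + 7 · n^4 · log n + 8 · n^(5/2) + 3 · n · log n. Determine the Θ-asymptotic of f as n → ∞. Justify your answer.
f(n) ∈ Θ(n^4 · log n)

Compare the terms by growth order. For large n, n^a · (log n)^b dominates n^a' · (log n)^b' iff a > a', or (a = a' and b > b'). Ranking the 5 terms shows the dominant one is 7 · n^4 · log n. Hence f(n) ∈ Θ(n^4 · log n).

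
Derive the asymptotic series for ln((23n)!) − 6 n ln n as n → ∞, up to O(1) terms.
ln((23n)!) − 6 n ln n = 17 n ln n + 23(ln 23 − 1) n + (1/2) ln(2π·23n) + O(1/n)

Stirling: ln((23n)!) = 23n ln(23n) − 23n + (1/2) ln(2π·23n) + O(1/n).
Expand 23n ln(23n) = 23n (ln n + ln 23) = 23n ln n + 23n ln 23.
Subtract 6n ln n: leading term is (23 − 6) n ln n = 17 n ln n. The next term is 23n ln 23 − 23n = 23(ln 23 − 1) n. Then the (1/2) ln(2π·23n) correction.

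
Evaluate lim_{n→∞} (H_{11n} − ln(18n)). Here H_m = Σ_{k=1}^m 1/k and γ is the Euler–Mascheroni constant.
lim = ln(11/18) + γ

By Euler-Maclaurin, H_m = ln m + γ + O(1/m). So
  H_{11n} − ln(18n) = ln(11n) + γ − ln(18n) + O(1/n)
                       = ln(11/18) + γ + O(1/n).
Hence the limit is ln(11/18) + γ.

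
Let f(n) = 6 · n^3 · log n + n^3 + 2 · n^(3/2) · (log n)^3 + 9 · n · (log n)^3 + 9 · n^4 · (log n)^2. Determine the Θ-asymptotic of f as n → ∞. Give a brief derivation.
f(n) ∈ Θ(n^4 · (log n)^2)

Compare the terms by growth order. For large n, n^a · (log n)^b dominates n^a' · (log n)^b' iff a > a', or (a = a' and b > b'). Ranking the 5 terms shows the dominant one is 9 · n^4 · (log n)^2. Hence f(n) ∈ Θ(n^4 · (log n)^2).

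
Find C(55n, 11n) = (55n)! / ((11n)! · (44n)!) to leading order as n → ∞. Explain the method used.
C(55n, 11n) ~ (3125/256)^(11n) · sqrt(5/(8π·11n))

Write N = 11n. Apply Stirling to each factorial:
  (5N)! ~ sqrt(2π·5N) · (5N/e)^(5N),
  N! ~ sqrt(2π N) · (N/e)^N,
  (4N)! ~ sqrt(2π·4N) · (4N/e)^(4N).
The exponential factors combine to (5N)^(5N) / (N^N · (4N)^(4N)) = 5^(5N)/4^(4N) = (5^5/4^4)^N = (3125/256)^N.
The square-root prefactors combine to sqrt(2π·5N) / (sqrt(2π N)·sqrt(2π·4N)) = sqrt(5 / (2π·4·N)) = sqrt(5/(8π·11n)).
Substituting N = 11n: C(55n, 11n) ~ (3125/256)^(11n) · sqrt(5/(8π·11n)).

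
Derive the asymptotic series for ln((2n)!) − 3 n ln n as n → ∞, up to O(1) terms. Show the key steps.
ln((2n)!) − 3 n ln n = −n ln n + 2(ln 2 − 1) n + (1/2) ln(2π·2n) + O(1/n)

Stirling: ln((2n)!) = 2n ln(2n) − 2n + (1/2) ln(2π·2n) + O(1/n).
Expand 2n ln(2n) = 2n (ln n + ln 2) = 2n ln n + 2n ln 2.
Subtract 3n ln n: leading term is (2 − 3) n ln n = −n ln n. The next term is 2n ln 2 − 2n = 2(ln 2 − 1) n. Then the (1/2) ln(2π·2n) correction.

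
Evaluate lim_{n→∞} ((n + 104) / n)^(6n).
lim = e^624

Rewrite as (1 + 104/n)^(6n). By the standard limit (1 + x/n)^n → e^x, we have (1 + 104/n)^n → e^104, and raising to the 6th power gives e^624.
More precisely, ln[(1 + 104/n)^(6n)] = 6n · ln(1 + 104/n) = 6n · (104/n + O(1/n^2)) = 624 + O(1/n) → 624.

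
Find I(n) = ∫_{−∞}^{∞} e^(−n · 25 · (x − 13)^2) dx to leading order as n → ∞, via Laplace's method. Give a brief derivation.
I(n) = sqrt(π/(25n))

Here φ(x) = 25 · (x − 13)^2 has its unique minimum at x* = 13 with φ(x*) = 0 and φ''(x*) = 50. Laplace's method gives
  I(n) ~ e^(−n φ(x*)) · sqrt(2π / (n · φ''(x*))) = sqrt(2π / (50n)) = sqrt(π/(25n)).
This is exact: substituting u = (x − 13)·sqrt(25n) gives I(n) = (1/sqrt(25n)) ∫_{−∞}^{∞} e^(−u^2) du = sqrt(π/(25n)).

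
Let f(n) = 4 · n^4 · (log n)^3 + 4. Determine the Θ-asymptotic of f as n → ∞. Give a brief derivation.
f(n) ∈ Θ(n^4 · (log n)^3)

Compare the terms by growth order. For large n, n^a · (log n)^b dominates n^a' · (log n)^b' iff a > a', or (a = a' and b > b'). Ranking the 2 terms shows the dominant one is 4 · n^4 · (log n)^3. Hence f(n) ∈ Θ(n^4 · (log n)^3).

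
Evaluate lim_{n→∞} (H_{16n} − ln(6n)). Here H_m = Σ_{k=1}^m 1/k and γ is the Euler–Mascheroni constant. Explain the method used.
lim = ln(8/3) + γ

By Euler-Maclaurin, H_m = ln m + γ + O(1/m). So
  H_{16n} − ln(6n) = ln(16n) + γ − ln(6n) + O(1/n)
                       = ln(16/6) + γ + O(1/n).
Hence the limit is ln(16/6) + γ (= ln(8/3)).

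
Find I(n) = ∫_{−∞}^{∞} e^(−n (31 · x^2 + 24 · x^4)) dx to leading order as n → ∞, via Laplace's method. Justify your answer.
I(n) ~ sqrt(π/(31n))

φ(x) = 31 · x^2 + 24 · x^4 has its unique global minimum at x* = 0 (since φ'(x) = 62x + 96x^3 = 0 only at x = 0 for real x with both coefficients positive, and φ → ∞ as |x| → ∞). At x* = 0, φ(0) = 0 and φ''(0) = 62. Laplace's method then gives
  I(n) ~ sqrt(2π / (n · φ''(0))) · e^(−n φ(0)) = sqrt(2π / (62n)) = sqrt(π/(31n)).
The 24 · x^4 term contributes only at subleading order (an O(1/n) relative correction).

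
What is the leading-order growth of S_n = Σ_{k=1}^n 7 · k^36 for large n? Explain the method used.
S_n ~ 7 · n^37 / 37

By integral comparison (Euler-Maclaurin), Σ_{k=1}^n 7 · k^36 = 7 · ∫_0^n x^36 dx + O(n^36) = 7 · n^37/37 + O(n^36). (Equivalently, Faulhaber's formula gives the same leading term.)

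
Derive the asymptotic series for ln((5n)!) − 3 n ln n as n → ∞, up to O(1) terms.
ln((5n)!) − 3 n ln n = 2 n ln n + 5(ln 5 − 1) n + (1/2) ln(2π·5n) + O(1/n)

Stirling: ln((5n)!) = 5n ln(5n) − 5n + (1/2) ln(2π·5n) + O(1/n).
Expand 5n ln(5n) = 5n (ln n + ln 5) = 5n ln n + 5n ln 5.
Subtract 3n ln n: leading term is (5 − 3) n ln n = 2 n ln n. The next term is 5n ln 5 − 5n = 5(ln 5 − 1) n. Then the (1/2) ln(2π·5n) correction.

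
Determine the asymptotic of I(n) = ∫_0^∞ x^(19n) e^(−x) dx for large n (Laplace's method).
I(n) ~ sqrt(2π·19n) · (19n/e)^(19n)

Write the integrand as exp(19n ln x − x) and set f(x) = 19n ln x − x. Then f'(x) = 19n/x − 1 = 0 at x* = 19n, and f''(x*) = −19n/x*^2 = −1/(19n). Laplace's method (interior maximum) gives
  I(n) ~ e^(f(x*)) · sqrt(2π / |f''(x*)|)
        = exp(19n ln(19n) − 19n) · sqrt(2π · 19n)
        = (19n)^(19n) e^(−19n) · sqrt(2π·19n)
        = sqrt(2π·19n) · (19n/e)^(19n).
This matches Γ(19n+1) with Stirling applied to Γ.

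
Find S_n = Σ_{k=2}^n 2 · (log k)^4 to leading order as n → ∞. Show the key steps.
S_n ~ 2 · n · (log n)^4

By integral comparison, S_n = ∫_1^n 2 · (log x)^4 dx + O((log n)^4). For the integral, the leading term of ∫_1^n (log x)^4 dx is n · (log n)^4 (by repeated integration by parts; each step lowers the log-exponent and produces a relatively O(1/log n) correction). Hence S_n ~ 2 · n · (log n)^4.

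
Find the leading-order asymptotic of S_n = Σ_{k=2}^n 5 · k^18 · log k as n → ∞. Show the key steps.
S_n ~ 5 · n^19 log n / 19 − 5 · n^19 / 361

By integral comparison, S_n = ∫_1^n 5 · x^18 · log x dx + O(n^18 · log n). For the integral, ∫ x^18 log x dx = n^19 log n / 19 − n^19/361 (integration by parts). Hence S_n ~ 5 · n^19 log n / 19 − 5 · n^19 / 361.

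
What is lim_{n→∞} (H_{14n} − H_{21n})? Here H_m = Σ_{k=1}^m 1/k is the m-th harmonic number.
lim = ln(14/21) = ln(2/3)

Euler-Maclaurin gives H_m = ln m + γ + 1/(2m) + O(1/m^2). The γ and O(1/m) terms cancel in the difference:
  H_{14n} − H_{21n} = ln(14n) − ln(21n) + O(1/n) = ln(14/21) + O(1/n).
Hence the limit is ln(14/21) = ln(2/3).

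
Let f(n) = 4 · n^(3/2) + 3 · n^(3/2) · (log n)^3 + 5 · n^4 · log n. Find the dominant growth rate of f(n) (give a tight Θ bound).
f(n) ∈ Θ(n^4 · log n)

Compare the terms by growth order. For large n, n^a · (log n)^b dominates n^a' · (log n)^b' iff a > a', or (a = a' and b > b'). Ranking the 3 terms shows the dominant one is 5 · n^4 · log n. Hence f(n) ∈ Θ(n^4 · log n).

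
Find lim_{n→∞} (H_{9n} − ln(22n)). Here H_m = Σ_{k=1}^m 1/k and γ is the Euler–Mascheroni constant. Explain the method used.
lim = ln(9/22) + γ

By Euler-Maclaurin, H_m = ln m + γ + O(1/m). So
  H_{9n} − ln(22n) = ln(9n) + γ − ln(22n) + O(1/n)
                       = ln(9/22) + γ + O(1/n).
Hence the limit is ln(9/22) + γ.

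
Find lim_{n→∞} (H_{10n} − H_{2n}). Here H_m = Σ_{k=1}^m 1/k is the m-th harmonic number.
lim = ln(10/2) = ln 5

Euler-Maclaurin gives H_m = ln m + γ + 1/(2m) + O(1/m^2). The γ and O(1/m) terms cancel in the difference:
  H_{10n} − H_{2n} = ln(10n) − ln(2n) + O(1/n) = ln(10/2) + O(1/n).
Hence the limit is ln(10/2) = ln 5.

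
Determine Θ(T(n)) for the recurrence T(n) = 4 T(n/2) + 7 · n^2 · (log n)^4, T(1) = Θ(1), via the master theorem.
T(n) = Θ(n^2 · (log n)^5)

Here log_2 4 = 2 and f(n) = 7 · n^2 · (log n)^4 = Θ(n^(log_2 4) · (log n)^4). This is the extended Case 2 of the master theorem (f matches the critical exponent up to log factors), giving T(n) = Θ(n^(log_2 4) · (log n)^(4+1)) = Θ(n^2 · (log n)^5).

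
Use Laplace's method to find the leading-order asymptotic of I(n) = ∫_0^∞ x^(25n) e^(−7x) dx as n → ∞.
I(n) ~ (sqrt(2π·25n) / 7) · (25n/(7e))^(25n)

Write the integrand as exp(25n ln x − 7x) and set f(x) = 25n ln x − 7x. Then f'(x) = 25n/x − 7 = 0 at x* = 25n/7, and f''(x*) = −25n/x*^2 = −7^2/(25n). Laplace's method (interior maximum) gives
  I(n) ~ e^(f(x*)) · sqrt(2π / |f''(x*)|)
        = exp(25n ln(25n/7) − 25n) · sqrt(2π · 25n / 7^2)
        = (25n/7)^(25n) e^(−25n) · sqrt(2π·25n) / 7
        = (sqrt(2π·25n) / 7) · (25n/(7e))^(25n).
This matches Γ(25n+1)/7^(25n+1) with Stirling applied to Γ.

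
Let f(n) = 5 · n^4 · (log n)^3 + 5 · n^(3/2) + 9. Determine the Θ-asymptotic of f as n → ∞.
f(n) ∈ Θ(n^4 · (log n)^3)

Compare the terms by growth order. For large n, n^a · (log n)^b dominates n^a' · (log n)^b' iff a > a', or (a = a' and b > b'). Ranking the 3 terms shows the dominant one is 5 · n^4 · (log n)^3. Hence f(n) ∈ Θ(n^4 · (log n)^3).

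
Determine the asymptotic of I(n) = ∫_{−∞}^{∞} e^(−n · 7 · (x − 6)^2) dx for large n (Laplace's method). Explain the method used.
I(n) = sqrt(π/(7n))

Here φ(x) = 7 · (x − 6)^2 has its unique minimum at x* = 6 with φ(x*) = 0 and φ''(x*) = 14. Laplace's method gives
  I(n) ~ e^(−n φ(x*)) · sqrt(2π / (n · φ''(x*))) = sqrt(2π / (14n)) = sqrt(π/(7n)).
This is exact: substituting u = (x − 6)·sqrt(7n) gives I(n) = (1/sqrt(7n)) ∫_{−∞}^{∞} e^(−u^2) du = sqrt(π/(7n)).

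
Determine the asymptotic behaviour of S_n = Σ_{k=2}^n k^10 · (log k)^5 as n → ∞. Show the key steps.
S_n ~ n^11 · (log n)^5 / 11

By integral comparison, S_n = ∫_1^n x^10 · (log x)^5 dx + O(n^10 · (log n)^5). For the integral, the leading term of ∫_1^n x^10 (log x)^5 dx is n^11/11 · (log n)^5 (by repeated integration by parts; each step lowers the log-exponent and produces a relatively O(1/log n) correction). Hence S_n ~ n^11 · (log n)^5 / 11.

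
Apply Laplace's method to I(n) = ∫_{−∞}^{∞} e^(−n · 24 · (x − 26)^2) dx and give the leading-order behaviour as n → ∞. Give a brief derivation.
I(n) = sqrt(π/(24n))

Here φ(x) = 24 · (x − 26)^2 has its unique minimum at x* = 26 with φ(x*) = 0 and φ''(x*) = 48. Laplace's method gives
  I(n) ~ e^(−n φ(x*)) · sqrt(2π / (n · φ''(x*))) = sqrt(2π / (48n)) = sqrt(π/(24n)).
This is exact: substituting u = (x − 26)·sqrt(24n) gives I(n) = (1/sqrt(24n)) ∫_{−∞}^{∞} e^(−u^2) du = sqrt(π/(24n)).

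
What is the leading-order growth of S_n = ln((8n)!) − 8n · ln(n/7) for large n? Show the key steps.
S_n ~ 8n · (ln 56 − 1) + O(ln n)

Stirling: ln((8n)!) = 8n ln(8n) − 8n + O(ln n).
  S_n = 8n ln(8n) − 8n − 8n ln(n/7) + O(ln n)
      = 8n ln(8n) − 8n ln n + 8n ln 7 − 8n + O(ln n)
      = 8n ln 8 + 8n ln 7 − 8n + O(ln n)
      = 8n (ln 56 − 1) + O(ln n).
Numerically ln(56) − 1 ≈ 3.0254.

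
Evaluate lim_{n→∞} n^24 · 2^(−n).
lim = 0

Exponentials with base > 1 dominate every fixed polynomial: for any fixed c, n^c / 2^n → 0 as n → ∞ (e.g. by the ratio test, or by writing 2^n = e^(n ln 2) and noting e^(n ln 2) / n^c → ∞). Hence n^24 · 2^(−n) = n^24 / 2^n → 0.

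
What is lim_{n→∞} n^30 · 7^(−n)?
lim = 0

Exponentials with base > 1 dominate every fixed polynomial: for any fixed c, n^c / 7^n → 0 as n → ∞ (e.g. by the ratio test, or by writing 7^n = e^(n ln 7) and noting e^(n ln 7) / n^c → ∞). Hence n^30 · 7^(−n) = n^30 / 7^n → 0.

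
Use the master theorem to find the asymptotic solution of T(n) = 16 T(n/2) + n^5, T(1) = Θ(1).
T(n) = Θ(n^5)

log_2 16 ≈ 4.000. f(n) = n^5 dominates n^(log_2 16) since 5 > 4.000, and the regularity condition a·f(n/b) = 16·(n/2)^5 = (16/32)·n^5 ≤ c·f(n) holds with c = 16/32 ≈ 0.5 < 1. So this is Case 3: T(n) = Θ(f(n)) = Θ(n^5).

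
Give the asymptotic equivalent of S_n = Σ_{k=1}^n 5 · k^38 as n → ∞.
S_n ~ 5 · n^39 / 39

By integral comparison (Euler-Maclaurin), Σ_{k=1}^n 5 · k^38 = 5 · ∫_0^n x^38 dx + O(n^38) = 5 · n^39/39 + O(n^38). (Equivalently, Faulhaber's formula gives the same leading term.)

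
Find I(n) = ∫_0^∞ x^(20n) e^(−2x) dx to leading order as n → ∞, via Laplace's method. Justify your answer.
I(n) ~ (sqrt(2π·20n) / 2) · (20n/(2e))^(20n)

Write the integrand as exp(20n ln x − 2x) and set f(x) = 20n ln x − 2x. Then f'(x) = 20n/x − 2 = 0 at x* = 20n/2, and f''(x*) = −20n/x*^2 = −2^2/(20n). Laplace's method (interior maximum) gives
  I(n) ~ e^(f(x*)) · sqrt(2π / |f''(x*)|)
        = exp(20n ln(20n/2) − 20n) · sqrt(2π · 20n / 2^2)
        = (20n/2)^(20n) e^(−20n) · sqrt(2π·20n) / 2
        = (sqrt(2π·20n) / 2) · (20n/(2e))^(20n).
This matches Γ(20n+1)/2^(20n+1) with Stirling applied to Γ.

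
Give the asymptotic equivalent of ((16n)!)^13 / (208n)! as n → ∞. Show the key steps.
((16n)!)^13/(208n)! ~ ((2π·16n)^(12/2) / sqrt(13)) · 13^(−13·16n)  →  0

Write N = 16n. Stirling: N! ~ sqrt(2π N)(N/e)^N and (13N)! ~ sqrt(2π·13N)·(13N/e)^(13N).
  (N!)^13/(13N)! ~ (2π N)^(13/2) (N/e)^(13N) / [sqrt(2π·13N) (13N/e)^(13N)]
     = (2π N)^(13/2) / sqrt(2π·13N) · (N/(13N))^(13N)
     = (2π N)^((13−1)/2) / sqrt(13) · 13^(−13N).
Since 13^13 > 1, the factor 13^(−13N) decays exponentially, so the ratio → 0. Substituting N = 16n gives the stated form.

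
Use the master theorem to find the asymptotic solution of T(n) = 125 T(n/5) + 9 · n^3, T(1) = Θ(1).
T(n) = Θ(n^3 log n)

log_5 125 = 3, and f(n) = 9 · n^3 = Θ(n^(log_5 125)). This is Case 2 of the master theorem: T(n) = Θ(f(n) · log n) = Θ(n^3 log n).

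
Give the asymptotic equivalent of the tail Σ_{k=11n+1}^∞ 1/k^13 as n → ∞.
Σ_{k>11n} 1/k^13 ~ 1/(12 · (11n)^12)

Compare to the integral: ∫_{11n}^∞ x^(−13) dx = [−x^(−12)/12]_{11n}^∞ = 1/((13−1)·(11n)^12). Euler-Maclaurin then gives
  Σ_{k>11n} 1/k^13 = ∫_{11n}^∞ dx/x^13 − 1/(2·(11n)^13) + O(1/(11n)^14).
(Equivalently this is ζ(13) − Σ_{k≤11n} 1/k^13.)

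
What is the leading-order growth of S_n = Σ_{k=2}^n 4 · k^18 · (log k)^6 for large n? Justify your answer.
S_n ~ 4 · n^19 · (log n)^6 / 19

By integral comparison, S_n = ∫_1^n 4 · x^18 · (log x)^6 dx + O(n^18 · (log n)^6). For the integral, the leading term of ∫_1^n x^18 (log x)^6 dx is n^19/19 · (log n)^6 (by repeated integration by parts; each step lowers the log-exponent and produces a relatively O(1/log n) correction). Hence S_n ~ 4 · n^19 · (log n)^6 / 19.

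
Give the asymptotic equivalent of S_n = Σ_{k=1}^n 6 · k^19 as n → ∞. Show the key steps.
S_n ~ 3 · n^20 / 10

By integral comparison (Euler-Maclaurin), Σ_{k=1}^n 6 · k^19 = 6 · ∫_0^n x^19 dx + O(n^19) = 6 · n^20/20 = 3 · n^20 / 10 + O(n^19). (Equivalently, Faulhaber's formula gives the same leading term.)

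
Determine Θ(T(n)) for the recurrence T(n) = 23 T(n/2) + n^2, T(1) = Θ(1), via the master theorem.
T(n) = Θ(n^(log_2 23))

Master theorem: compare f(n) = n^2 to n^(log_2 23) where log_2 23 ≈ 4.524. Since 2 < log_2 23, we have f(n) = O(n^(log_2 23 − ε)) for some ε > 0 — Case 1. Hence T(n) = Θ(n^(log_2 23)).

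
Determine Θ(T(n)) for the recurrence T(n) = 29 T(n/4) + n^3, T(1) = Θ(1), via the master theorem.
T(n) = Θ(n^3)

log_4 29 ≈ 2.429. f(n) = n^3 dominates n^(log_4 29) since 3 > 2.429, and the regularity condition a·f(n/b) = 29·(n/4)^3 = (29/64)·n^3 ≤ c·f(n) holds with c = 29/64 ≈ 0.453 < 1. So this is Case 3: T(n) = Θ(f(n)) = Θ(n^3).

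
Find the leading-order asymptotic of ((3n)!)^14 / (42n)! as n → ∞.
((3n)!)^14/(42n)! ~ ((2π·3n)^(13/2) / sqrt(14)) · 14^(−14·3n)  →  0

Write N = 3n. Stirling: N! ~ sqrt(2π N)(N/e)^N and (14N)! ~ sqrt(2π·14N)·(14N/e)^(14N).
  (N!)^14/(14N)! ~ (2π N)^(14/2) (N/e)^(14N) / [sqrt(2π·14N) (14N/e)^(14N)]
     = (2π N)^(14/2) / sqrt(2π·14N) · (N/(14N))^(14N)
     = (2π N)^((14−1)/2) / sqrt(14) · 14^(−14N).
Since 14^14 > 1, the factor 14^(−14N) decays exponentially, so the ratio → 0. Substituting N = 3n gives the stated form.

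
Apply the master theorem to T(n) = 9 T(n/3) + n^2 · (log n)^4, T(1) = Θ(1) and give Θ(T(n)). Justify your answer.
T(n) = Θ(n^2 · (log n)^5)

Here log_3 9 = 2 and f(n) = n^2 · (log n)^4 = Θ(n^(log_3 9) · (log n)^4). This is the extended Case 2 of the master theorem (f matches the critical exponent up to log factors), giving T(n) = Θ(n^(log_3 9) · (log n)^(4+1)) = Θ(n^2 · (log n)^5).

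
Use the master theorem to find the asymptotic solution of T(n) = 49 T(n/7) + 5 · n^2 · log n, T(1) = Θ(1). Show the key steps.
T(n) = Θ(n^2 · (log n)^2)

Here log_7 49 = 2 and f(n) = 5 · n^2 · log n = Θ(n^(log_7 49) · (log n)^1). This is the extended Case 2 of the master theorem (f matches the critical exponent up to log factors), giving T(n) = Θ(n^(log_7 49) · (log n)^(1+1)) = Θ(n^2 · (log n)^2).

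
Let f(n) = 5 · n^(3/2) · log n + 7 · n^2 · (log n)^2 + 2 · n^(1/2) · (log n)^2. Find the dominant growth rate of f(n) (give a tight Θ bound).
f(n) ∈ Θ(n^2 · (log n)^2)

Compare the terms by growth order. For large n, n^a · (log n)^b dominates n^a' · (log n)^b' iff a > a', or (a = a' and b > b'). Ranking the 3 terms shows the dominant one is 7 · n^2 · (log n)^2. Hence f(n) ∈ Θ(n^2 · (log n)^2).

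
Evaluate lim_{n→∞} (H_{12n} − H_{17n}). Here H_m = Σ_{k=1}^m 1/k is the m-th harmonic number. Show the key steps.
lim = ln(12/17)

Euler-Maclaurin gives H_m = ln m + γ + 1/(2m) + O(1/m^2). The γ and O(1/m) terms cancel in the difference:
  H_{12n} − H_{17n} = ln(12n) − ln(17n) + O(1/n) = ln(12/17) + O(1/n).
Hence the limit is ln(12/17).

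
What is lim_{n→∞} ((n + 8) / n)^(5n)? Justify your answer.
lim = e^40

Rewrite as (1 + 8/n)^(5n). By the standard limit (1 + x/n)^n → e^x, we have (1 + 8/n)^n → e^8, and raising to the 5th power gives e^40.
More precisely, ln[(1 + 8/n)^(5n)] = 5n · ln(1 + 8/n) = 5n · (8/n + O(1/n^2)) = 40 + O(1/n) → 40.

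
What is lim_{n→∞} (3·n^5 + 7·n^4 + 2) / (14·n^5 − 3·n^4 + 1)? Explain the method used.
lim = 3/14

For large n the leading n^5 terms dominate both numerator and denominator. Dividing top and bottom by n^5, every other term tends to 0, leaving 3/14.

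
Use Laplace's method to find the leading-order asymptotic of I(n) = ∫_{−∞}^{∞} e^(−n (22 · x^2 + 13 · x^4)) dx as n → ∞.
I(n) ~ sqrt(π/(22n))

φ(x) = 22 · x^2 + 13 · x^4 has its unique global minimum at x* = 0 (since φ'(x) = 44x + 52x^3 = 0 only at x = 0 for real x with both coefficients positive, and φ → ∞ as |x| → ∞). At x* = 0, φ(0) = 0 and φ''(0) = 44. Laplace's method then gives
  I(n) ~ sqrt(2π / (n · φ''(0))) · e^(−n φ(0)) = sqrt(2π / (44n)) = sqrt(π/(22n)).
The 13 · x^4 term contributes only at subleading order (an O(1/n) relative correction).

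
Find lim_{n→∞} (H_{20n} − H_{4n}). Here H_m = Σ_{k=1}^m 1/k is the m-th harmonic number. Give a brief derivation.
lim = ln(20/4) = ln 5

Euler-Maclaurin gives H_m = ln m + γ + 1/(2m) + O(1/m^2). The γ and O(1/m) terms cancel in the difference:
  H_{20n} − H_{4n} = ln(20n) − ln(4n) + O(1/n) = ln(20/4) + O(1/n).
Hence the limit is ln(20/4) = ln 5.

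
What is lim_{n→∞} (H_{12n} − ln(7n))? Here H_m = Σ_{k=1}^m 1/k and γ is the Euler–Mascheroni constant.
lim = ln(12/7) + γ

By Euler-Maclaurin, H_m = ln m + γ + O(1/m). So
  H_{12n} − ln(7n) = ln(12n) + γ − ln(7n) + O(1/n)
                       = ln(12/7) + γ + O(1/n).
Hence the limit is ln(12/7) + γ.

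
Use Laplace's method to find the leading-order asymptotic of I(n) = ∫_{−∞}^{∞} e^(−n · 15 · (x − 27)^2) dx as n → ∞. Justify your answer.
I(n) = sqrt(π/(15n))

Here φ(x) = 15 · (x − 27)^2 has its unique minimum at x* = 27 with φ(x*) = 0 and φ''(x*) = 30. Laplace's method gives
  I(n) ~ e^(−n φ(x*)) · sqrt(2π / (n · φ''(x*))) = sqrt(2π / (30n)) = sqrt(π/(15n)).
This is exact: substituting u = (x − 27)·sqrt(15n) gives I(n) = (1/sqrt(15n)) ∫_{−∞}^{∞} e^(−u^2) du = sqrt(π/(15n)).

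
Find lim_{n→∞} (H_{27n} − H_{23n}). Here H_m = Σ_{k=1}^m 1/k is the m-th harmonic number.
lim = ln(27/23)

Euler-Maclaurin gives H_m = ln m + γ + 1/(2m) + O(1/m^2). The γ and O(1/m) terms cancel in the difference:
  H_{27n} − H_{23n} = ln(27n) − ln(23n) + O(1/n) = ln(27/23) + O(1/n).
Hence the limit is ln(27/23).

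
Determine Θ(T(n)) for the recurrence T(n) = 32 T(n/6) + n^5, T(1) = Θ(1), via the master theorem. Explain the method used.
T(n) = Θ(n^5)

log_6 32 ≈ 1.934. f(n) = n^5 dominates n^(log_6 32) since 5 > 1.934, and the regularity condition a·f(n/b) = 32·(n/6)^5 = (32/7776)·n^5 ≤ c·f(n) holds with c = 32/7776 ≈ 0.00412 < 1. So this is Case 3: T(n) = Θ(f(n)) = Θ(n^5).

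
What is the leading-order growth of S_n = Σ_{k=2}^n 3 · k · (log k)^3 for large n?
S_n ~ 3 · n^2 · (log n)^3 / 2

By integral comparison, S_n = ∫_1^n 3 · x · (log x)^3 dx + O(n · (log n)^3). For the integral, the leading term of ∫_1^n x^1 (log x)^3 dx is n^2/2 · (log n)^3 (by repeated integration by parts; each step lowers the log-exponent and produces a relatively O(1/log n) correction). Hence S_n ~ 3 · n^2 · (log n)^3 / 2.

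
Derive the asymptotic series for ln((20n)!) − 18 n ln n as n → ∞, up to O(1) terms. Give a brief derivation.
ln((20n)!) − 18 n ln n = 2 n ln n + 20(ln 20 − 1) n + (1/2) ln(2π·20n) + O(1/n)

Stirling: ln((20n)!) = 20n ln(20n) − 20n + (1/2) ln(2π·20n) + O(1/n).
Expand 20n ln(20n) = 20n (ln n + ln 20) = 20n ln n + 20n ln 20.
Subtract 18n ln n: leading term is (20 − 18) n ln n = 2 n ln n. The next term is 20n ln 20 − 20n = 20(ln 20 − 1) n. Then the (1/2) ln(2π·20n) correction.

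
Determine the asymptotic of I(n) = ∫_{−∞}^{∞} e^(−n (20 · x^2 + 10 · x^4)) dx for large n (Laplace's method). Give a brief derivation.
I(n) ~ sqrt(π/(20n))

φ(x) = 20 · x^2 + 10 · x^4 has its unique global minimum at x* = 0 (since φ'(x) = 40x + 40x^3 = 0 only at x = 0 for real x with both coefficients positive, and φ → ∞ as |x| → ∞). At x* = 0, φ(0) = 0 and φ''(0) = 40. Laplace's method then gives
  I(n) ~ sqrt(2π / (n · φ''(0))) · e^(−n φ(0)) = sqrt(2π / (40n)) = sqrt(π/(20n)).
The 10 · x^4 term contributes only at subleading order (an O(1/n) relative correction).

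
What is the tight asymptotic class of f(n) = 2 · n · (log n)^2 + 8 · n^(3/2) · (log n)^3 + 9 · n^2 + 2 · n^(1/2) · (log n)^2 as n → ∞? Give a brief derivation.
f(n) ∈ Θ(n^2)

Compare the terms by growth order. For large n, n^a · (log n)^b dominates n^a' · (log n)^b' iff a > a', or (a = a' and b > b'). Ranking the 4 terms shows the dominant one is 9 · n^2. Hence f(n) ∈ Θ(n^2).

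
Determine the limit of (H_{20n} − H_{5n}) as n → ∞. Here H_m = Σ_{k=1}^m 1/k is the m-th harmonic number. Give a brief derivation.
lim = ln(20/5) = ln 4

Euler-Maclaurin gives H_m = ln m + γ + 1/(2m) + O(1/m^2). The γ and O(1/m) terms cancel in the difference:
  H_{20n} − H_{5n} = ln(20n) − ln(5n) + O(1/n) = ln(20/5) + O(1/n).
Hence the limit is ln(20/5) = ln 4.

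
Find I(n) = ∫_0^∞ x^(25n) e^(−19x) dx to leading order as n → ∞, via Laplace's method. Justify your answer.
I(n) ~ (sqrt(2π·25n) / 19) · (25n/(19e))^(25n)

Write the integrand as exp(25n ln x − 19x) and set f(x) = 25n ln x − 19x. Then f'(x) = 25n/x − 19 = 0 at x* = 25n/19, and f''(x*) = −25n/x*^2 = −19^2/(25n). Laplace's method (interior maximum) gives
  I(n) ~ e^(f(x*)) · sqrt(2π / |f''(x*)|)
        = exp(25n ln(25n/19) − 25n) · sqrt(2π · 25n / 19^2)
        = (25n/19)^(25n) e^(−25n) · sqrt(2π·25n) / 19
        = (sqrt(2π·25n) / 19) · (25n/(19e))^(25n).
This matches Γ(25n+1)/19^(25n+1) with Stirling applied to Γ.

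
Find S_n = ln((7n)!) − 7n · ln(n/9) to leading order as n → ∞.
S_n ~ 7n · (ln 63 − 1) + O(ln n)

Stirling: ln((7n)!) = 7n ln(7n) − 7n + O(ln n).
  S_n = 7n ln(7n) − 7n − 7n ln(n/9) + O(ln n)
      = 7n ln(7n) − 7n ln n + 7n ln 9 − 7n + O(ln n)
      = 7n ln 7 + 7n ln 9 − 7n + O(ln n)
      = 7n (ln 63 − 1) + O(ln n).
Numerically ln(63) − 1 ≈ 3.1431.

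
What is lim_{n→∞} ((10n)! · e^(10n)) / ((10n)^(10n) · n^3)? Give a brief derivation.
lim = 0

Stirling: (10n)! ~ sqrt(2π·10n) · (10n/e)^(10n). Hence
  (10n)! · e^(10n) / (10n)^(10n) ~ sqrt(2π·10n).
Dividing by n^3: sqrt(2π·10n) / n^3 = sqrt(2π·10) · n^((1−6)/2), so the expression behaves like sqrt(2π·10) · n^((1−6)/2) → 0.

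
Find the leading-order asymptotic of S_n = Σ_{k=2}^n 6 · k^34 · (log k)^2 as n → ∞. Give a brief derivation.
S_n ~ 6 · n^35 · (log n)^2 / 35

By integral comparison, S_n = ∫_1^n 6 · x^34 · (log x)^2 dx + O(n^34 · (log n)^2). For the integral, the leading term of ∫_1^n x^34 (log x)^2 dx is n^35/35 · (log n)^2 (by repeated integration by parts; each step lowers the log-exponent and produces a relatively O(1/log n) correction). Hence S_n ~ 6 · n^35 · (log n)^2 / 35.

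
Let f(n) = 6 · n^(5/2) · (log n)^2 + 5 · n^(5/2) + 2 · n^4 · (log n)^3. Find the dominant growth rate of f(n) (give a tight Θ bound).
f(n) ∈ Θ(n^4 · (log n)^3)

Compare the terms by growth order. For large n, n^a · (log n)^b dominates n^a' · (log n)^b' iff a > a', or (a = a' and b > b'). Ranking the 3 terms shows the dominant one is 2 · n^4 · (log n)^3. Hence f(n) ∈ Θ(n^4 · (log n)^3).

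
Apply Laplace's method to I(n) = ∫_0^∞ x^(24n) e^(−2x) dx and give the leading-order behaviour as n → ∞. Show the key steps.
I(n) ~ (sqrt(2π·24n) / 2) · (24n/(2e))^(24n)

Write the integrand as exp(24n ln x − 2x) and set f(x) = 24n ln x − 2x. Then f'(x) = 24n/x − 2 = 0 at x* = 24n/2, and f''(x*) = −24n/x*^2 = −2^2/(24n). Laplace's method (interior maximum) gives
  I(n) ~ e^(f(x*)) · sqrt(2π / |f''(x*)|)
        = exp(24n ln(24n/2) − 24n) · sqrt(2π · 24n / 2^2)
        = (24n/2)^(24n) e^(−24n) · sqrt(2π·24n) / 2
        = (sqrt(2π·24n) / 2) · (24n/(2e))^(24n).
This matches Γ(24n+1)/2^(24n+1) with Stirling applied to Γ.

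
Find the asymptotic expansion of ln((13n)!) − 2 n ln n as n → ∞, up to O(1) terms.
ln((13n)!) − 2 n ln n = 11 n ln n + 13(ln 13 − 1) n + (1/2) ln(2π·13n) + O(1/n)

Stirling: ln((13n)!) = 13n ln(13n) − 13n + (1/2) ln(2π·13n) + O(1/n).
Expand 13n ln(13n) = 13n (ln n + ln 13) = 13n ln n + 13n ln 13.
Subtract 2n ln n: leading term is (13 − 2) n ln n = 11 n ln n. The next term is 13n ln 13 − 13n = 13(ln 13 − 1) n. Then the (1/2) ln(2π·13n) correction.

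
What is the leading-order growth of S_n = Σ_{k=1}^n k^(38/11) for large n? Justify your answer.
S_n ~ (11/49) · n^(49/11)

Integral comparison: Σ_{k=1}^n k^(38/11) = ∫_0^n x^(38/11) dx + O(n^(38/11)). The integral is n^(1 + 38/11) / (1 + 38/11) = n^((38+11)/11) / ((38+11)/11) = (11/49) · n^(49/11).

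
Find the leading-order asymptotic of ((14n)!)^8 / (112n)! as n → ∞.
((14n)!)^8/(112n)! ~ ((2π·14n)^(7/2) / sqrt(8)) · 8^(−8·14n)  →  0

Write N = 14n. Stirling: N! ~ sqrt(2π N)(N/e)^N and (8N)! ~ sqrt(2π·8N)·(8N/e)^(8N).
  (N!)^8/(8N)! ~ (2π N)^(8/2) (N/e)^(8N) / [sqrt(2π·8N) (8N/e)^(8N)]
     = (2π N)^(8/2) / sqrt(2π·8N) · (N/(8N))^(8N)
     = (2π N)^((8−1)/2) / sqrt(8) · 8^(−8N).
Since 8^8 > 1, the factor 8^(−8N) decays exponentially, so the ratio → 0. Substituting N = 14n gives the stated form.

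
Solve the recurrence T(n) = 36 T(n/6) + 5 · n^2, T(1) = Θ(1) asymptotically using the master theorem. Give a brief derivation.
T(n) = Θ(n^2 log n)

log_6 36 = 2, and f(n) = 5 · n^2 = Θ(n^(log_6 36)). This is Case 2 of the master theorem: T(n) = Θ(f(n) · log n) = Θ(n^2 log n).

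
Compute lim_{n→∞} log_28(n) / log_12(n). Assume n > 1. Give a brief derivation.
lim = ln(12) / ln(28) = log_28(12)

Change of base: log_28(n) = ln n / ln 28 and log_12(n) = ln n / ln 12. The ratio is (ln n / ln 28) · (ln 12 / ln n) = ln 12 / ln 28, a constant independent of n. So the limit is ln 12 / ln 28 = log_28(12).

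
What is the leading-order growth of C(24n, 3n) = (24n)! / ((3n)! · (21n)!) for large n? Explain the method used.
C(24n, 3n) ~ (16777216/823543)^(3n) · sqrt(4/(7π·3n))

Write N = 3n. Apply Stirling to each factorial:
  (8N)! ~ sqrt(2π·8N) · (8N/e)^(8N),
  N! ~ sqrt(2π N) · (N/e)^N,
  (7N)! ~ sqrt(2π·7N) · (7N/e)^(7N).
The exponential factors combine to (8N)^(8N) / (N^N · (7N)^(7N)) = 8^(8N)/7^(7N) = (8^8/7^7)^N = (16777216/823543)^N.
The square-root prefactors combine to sqrt(2π·8N) / (sqrt(2π N)·sqrt(2π·7N)) = sqrt(8 / (2π·7·N)) = sqrt(4/(7π·3n)).
Substituting N = 3n: C(24n, 3n) ~ (16777216/823543)^(3n) · sqrt(4/(7π·3n)).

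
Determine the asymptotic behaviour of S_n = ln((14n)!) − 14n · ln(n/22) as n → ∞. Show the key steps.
S_n ~ 14n · (ln 308 − 1) + O(ln n)

Stirling: ln((14n)!) = 14n ln(14n) − 14n + O(ln n).
  S_n = 14n ln(14n) − 14n − 14n ln(n/22) + O(ln n)
      = 14n ln(14n) − 14n ln n + 14n ln 22 − 14n + O(ln n)
      = 14n ln 14 + 14n ln 22 − 14n + O(ln n)
      = 14n (ln 308 − 1) + O(ln n).
Numerically ln(308) − 1 ≈ 4.7301.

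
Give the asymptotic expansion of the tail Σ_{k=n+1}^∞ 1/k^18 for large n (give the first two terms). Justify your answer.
Σ_{k>n} 1/k^18 = 1/(17 · n^17) − 1/(2 · n^18) + O(1/n^19)

Compare to the integral: ∫_{n}^∞ x^(−18) dx = [−x^(−17)/17]_{n}^∞ = 1/((18−1)·n^17). The Euler-Maclaurin correction adds −f(n)/2 = −1/(2·n^18). Euler-Maclaurin then gives
  Σ_{k>n} 1/k^18 = ∫_{n}^∞ dx/x^18 − 1/(2·n^18) + O(1/n^19).
(Equivalently this is ζ(18) − Σ_{k≤n} 1/k^18.)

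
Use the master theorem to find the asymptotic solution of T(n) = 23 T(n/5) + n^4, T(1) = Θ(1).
T(n) = Θ(n^4)

log_5 23 ≈ 1.948. f(n) = n^4 dominates n^(log_5 23) since 4 > 1.948, and the regularity condition a·f(n/b) = 23·(n/5)^4 = (23/625)·n^4 ≤ c·f(n) holds with c = 23/625 ≈ 0.0368 < 1. So this is Case 3: T(n) = Θ(f(n)) = Θ(n^4).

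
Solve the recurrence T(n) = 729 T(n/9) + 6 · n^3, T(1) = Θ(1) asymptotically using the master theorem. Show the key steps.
T(n) = Θ(n^3 log n)

log_9 729 = 3, and f(n) = 6 · n^3 = Θ(n^(log_9 729)). This is Case 2 of the master theorem: T(n) = Θ(f(n) · log n) = Θ(n^3 log n).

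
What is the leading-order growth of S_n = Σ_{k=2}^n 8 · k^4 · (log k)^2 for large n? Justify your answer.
S_n ~ 8 · n^5 · (log n)^2 / 5

By integral comparison, S_n = ∫_1^n 8 · x^4 · (log x)^2 dx + O(n^4 · (log n)^2). For the integral, the leading term of ∫_1^n x^4 (log x)^2 dx is n^5/5 · (log n)^2 (by repeated integration by parts; each step lowers the log-exponent and produces a relatively O(1/log n) correction). Hence S_n ~ 8 · n^5 · (log n)^2 / 5.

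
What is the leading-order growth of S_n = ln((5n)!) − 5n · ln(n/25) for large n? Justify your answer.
S_n ~ 5n · (ln 125 − 1) + O(ln n)

Stirling: ln((5n)!) = 5n ln(5n) − 5n + O(ln n).
  S_n = 5n ln(5n) − 5n − 5n ln(n/25) + O(ln n)
      = 5n ln(5n) − 5n ln n + 5n ln 25 − 5n + O(ln n)
      = 5n ln 5 + 5n ln 25 − 5n + O(ln n)
      = 5n (ln 125 − 1) + O(ln n).
Numerically ln(125) − 1 ≈ 3.8283.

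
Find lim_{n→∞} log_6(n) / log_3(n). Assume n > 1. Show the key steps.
lim = ln(3) / ln(6) = log_6(3)

Change of base: log_6(n) = ln n / ln 6 and log_3(n) = ln n / ln 3. The ratio is (ln n / ln 6) · (ln 3 / ln n) = ln 3 / ln 6, a constant independent of n. So the limit is ln 3 / ln 6 = log_6(3).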